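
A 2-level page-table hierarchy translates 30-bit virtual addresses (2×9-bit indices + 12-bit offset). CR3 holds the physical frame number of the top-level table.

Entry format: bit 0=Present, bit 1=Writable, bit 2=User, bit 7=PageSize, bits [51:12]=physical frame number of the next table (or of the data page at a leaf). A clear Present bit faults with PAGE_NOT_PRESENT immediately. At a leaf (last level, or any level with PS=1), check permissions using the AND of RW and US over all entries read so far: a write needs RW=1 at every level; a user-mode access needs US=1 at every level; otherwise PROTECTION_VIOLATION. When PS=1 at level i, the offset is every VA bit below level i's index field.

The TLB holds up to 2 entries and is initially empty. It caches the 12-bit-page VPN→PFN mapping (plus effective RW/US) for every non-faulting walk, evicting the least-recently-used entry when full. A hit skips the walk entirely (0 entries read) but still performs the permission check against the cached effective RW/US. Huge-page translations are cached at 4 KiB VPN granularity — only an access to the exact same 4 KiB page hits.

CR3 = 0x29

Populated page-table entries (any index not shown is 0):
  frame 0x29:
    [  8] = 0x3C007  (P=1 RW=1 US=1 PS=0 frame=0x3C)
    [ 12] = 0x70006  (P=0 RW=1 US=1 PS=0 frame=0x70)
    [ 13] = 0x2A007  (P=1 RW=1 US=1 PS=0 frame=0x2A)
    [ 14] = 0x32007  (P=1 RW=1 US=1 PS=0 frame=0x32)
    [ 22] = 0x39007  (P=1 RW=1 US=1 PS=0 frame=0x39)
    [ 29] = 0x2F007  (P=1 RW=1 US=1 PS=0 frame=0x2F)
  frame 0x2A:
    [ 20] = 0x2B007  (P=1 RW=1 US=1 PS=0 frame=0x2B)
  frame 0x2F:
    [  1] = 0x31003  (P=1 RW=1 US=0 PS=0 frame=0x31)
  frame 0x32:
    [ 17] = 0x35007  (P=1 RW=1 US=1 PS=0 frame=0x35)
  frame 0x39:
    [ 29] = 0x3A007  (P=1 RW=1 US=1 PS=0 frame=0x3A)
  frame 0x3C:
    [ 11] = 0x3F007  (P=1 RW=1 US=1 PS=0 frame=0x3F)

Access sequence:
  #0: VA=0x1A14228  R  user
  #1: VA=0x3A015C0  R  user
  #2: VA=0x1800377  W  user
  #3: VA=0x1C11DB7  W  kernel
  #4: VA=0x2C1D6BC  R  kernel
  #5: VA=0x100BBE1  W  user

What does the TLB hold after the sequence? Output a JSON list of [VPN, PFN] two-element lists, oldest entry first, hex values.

Trace:
#0 VA=0x1A14228 (r,user):
  L0 @0x29[13] → 0x2A007  P=1,RW=1,US=1,PS=0
  L1 @0x2A[20] → 0x2B007  P=1,RW=1,US=1,PS=0
  → PA=0x2B228  (2 entries read)
#1 VA=0x3A015C0 (r,user):
  L0 @0x29[29] → 0x2F007  P=1,RW=1,US=1,PS=0
  L1 @0x2F[1] → 0x31003  P=1,RW=1,US=0,PS=0
  ⇒ fault: PROTECTION_VIOLATION  — 2 lookups
#2 VA=0x1800377 (w,user):
  L0 @0x29[12] → 0x70006  P=0,RW=1,US=1,PS=0
  ⇒ fault: PAGE_NOT_PRESENT  — 1 lookups
#3 VA=0x1C11DB7 (w,kernel):
  L0 @0x29[14] → 0x32007  P=1,RW=1,US=1,PS=0
  L1 @0x32[17] → 0x35007  P=1,RW=1,US=1,PS=0
  → PA=0x35DB7  (2 entries read)
#4 VA=0x2C1D6BC (r,kernel):
  L0 @0x29[22] → 0x39007  P=1,RW=1,US=1,PS=0
  L1 @0x39[29] → 0x3A007  P=1,RW=1,US=1,PS=0
  → PA=0x3A6BC  (2 entries read)
#5 VA=0x100BBE1 (w,user):
  L0 @0x29[8] → 0x3C007  P=1,RW=1,US=1,PS=0
  L1 @0x3C[11] → 0x3F007  P=1,RW=1,US=1,PS=0
  → PA=0x3FBE1  (2 entries read)

TLB: [["0x2C1D", "0x3A"], ["0x100B", "0x3F"]]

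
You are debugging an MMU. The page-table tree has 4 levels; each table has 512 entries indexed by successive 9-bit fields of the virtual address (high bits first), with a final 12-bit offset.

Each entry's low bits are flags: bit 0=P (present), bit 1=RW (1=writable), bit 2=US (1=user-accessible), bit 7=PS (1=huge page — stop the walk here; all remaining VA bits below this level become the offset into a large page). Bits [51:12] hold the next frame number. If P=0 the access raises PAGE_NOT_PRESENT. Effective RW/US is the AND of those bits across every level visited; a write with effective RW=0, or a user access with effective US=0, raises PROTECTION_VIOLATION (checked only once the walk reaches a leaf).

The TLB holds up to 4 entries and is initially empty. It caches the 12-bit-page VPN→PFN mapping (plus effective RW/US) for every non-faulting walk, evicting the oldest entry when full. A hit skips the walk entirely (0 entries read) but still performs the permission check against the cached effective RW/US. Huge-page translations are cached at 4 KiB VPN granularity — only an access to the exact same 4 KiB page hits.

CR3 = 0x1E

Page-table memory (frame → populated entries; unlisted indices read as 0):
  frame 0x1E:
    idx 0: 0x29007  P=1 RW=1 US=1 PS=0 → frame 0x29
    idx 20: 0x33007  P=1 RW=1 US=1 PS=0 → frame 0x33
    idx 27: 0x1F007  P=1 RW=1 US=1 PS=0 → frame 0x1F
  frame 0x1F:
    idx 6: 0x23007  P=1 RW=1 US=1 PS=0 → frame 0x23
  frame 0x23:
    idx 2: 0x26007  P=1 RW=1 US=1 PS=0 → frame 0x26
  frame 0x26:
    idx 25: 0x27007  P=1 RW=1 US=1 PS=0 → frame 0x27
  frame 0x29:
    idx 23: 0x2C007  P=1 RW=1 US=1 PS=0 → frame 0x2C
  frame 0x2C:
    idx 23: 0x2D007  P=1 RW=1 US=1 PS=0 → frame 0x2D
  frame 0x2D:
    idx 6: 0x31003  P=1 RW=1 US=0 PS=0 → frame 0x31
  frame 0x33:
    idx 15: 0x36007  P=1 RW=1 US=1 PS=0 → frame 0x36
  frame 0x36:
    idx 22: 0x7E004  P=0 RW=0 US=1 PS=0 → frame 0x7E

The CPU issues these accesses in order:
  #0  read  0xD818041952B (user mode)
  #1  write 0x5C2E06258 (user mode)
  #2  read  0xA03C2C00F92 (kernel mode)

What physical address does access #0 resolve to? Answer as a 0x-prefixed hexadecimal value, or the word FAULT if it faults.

Per-access translation:
#0 VA=0xD818041952B (r,user):
  [0] read 0x1E idx=27: raw=0x1F007 flags P=1 W=1 U=1 S=0
  [1] read 0x1F idx=6: raw=0x23007 flags P=1 W=1 U=1 S=0
  [2] read 0x23 idx=2: raw=0x26007 flags P=1 W=1 U=1 S=0
  [3] read 0x26 idx=25: raw=0x27007 flags P=1 W=1 U=1 S=0
  ⇒ phys 0x2752B  [4 reads]
#1 VA=0x5C2E06258 (w,user):
  [0] read 0x1E idx=0: raw=0x29007 flags P=1 W=1 U=1 S=0
  [1] read 0x29 idx=23: raw=0x2C007 flags P=1 W=1 U=1 S=0
  [2] read 0x2C idx=23: raw=0x2D007 flags P=1 W=1 U=1 S=0
  [3] read 0x2D idx=6: raw=0x31003 flags P=1 W=1 U=0 S=0
  ⇒ fault: PROTECTION_VIOLATION  — 4 lookups
#2 VA=0xA03C2C00F92 (r,kernel):
  [0] read 0x1E idx=20: raw=0x33007 flags P=1 W=1 U=1 S=0
  [1] read 0x33 idx=15: raw=0x36007 flags P=1 W=1 U=1 S=0
  [2] read 0x36 idx=22: raw=0x7E004 flags P=0 W=0 U=1 S=0
  ⇒ fault: PAGE_NOT_PRESENT  — 3 lookups

Access #0 PA: 0x2752B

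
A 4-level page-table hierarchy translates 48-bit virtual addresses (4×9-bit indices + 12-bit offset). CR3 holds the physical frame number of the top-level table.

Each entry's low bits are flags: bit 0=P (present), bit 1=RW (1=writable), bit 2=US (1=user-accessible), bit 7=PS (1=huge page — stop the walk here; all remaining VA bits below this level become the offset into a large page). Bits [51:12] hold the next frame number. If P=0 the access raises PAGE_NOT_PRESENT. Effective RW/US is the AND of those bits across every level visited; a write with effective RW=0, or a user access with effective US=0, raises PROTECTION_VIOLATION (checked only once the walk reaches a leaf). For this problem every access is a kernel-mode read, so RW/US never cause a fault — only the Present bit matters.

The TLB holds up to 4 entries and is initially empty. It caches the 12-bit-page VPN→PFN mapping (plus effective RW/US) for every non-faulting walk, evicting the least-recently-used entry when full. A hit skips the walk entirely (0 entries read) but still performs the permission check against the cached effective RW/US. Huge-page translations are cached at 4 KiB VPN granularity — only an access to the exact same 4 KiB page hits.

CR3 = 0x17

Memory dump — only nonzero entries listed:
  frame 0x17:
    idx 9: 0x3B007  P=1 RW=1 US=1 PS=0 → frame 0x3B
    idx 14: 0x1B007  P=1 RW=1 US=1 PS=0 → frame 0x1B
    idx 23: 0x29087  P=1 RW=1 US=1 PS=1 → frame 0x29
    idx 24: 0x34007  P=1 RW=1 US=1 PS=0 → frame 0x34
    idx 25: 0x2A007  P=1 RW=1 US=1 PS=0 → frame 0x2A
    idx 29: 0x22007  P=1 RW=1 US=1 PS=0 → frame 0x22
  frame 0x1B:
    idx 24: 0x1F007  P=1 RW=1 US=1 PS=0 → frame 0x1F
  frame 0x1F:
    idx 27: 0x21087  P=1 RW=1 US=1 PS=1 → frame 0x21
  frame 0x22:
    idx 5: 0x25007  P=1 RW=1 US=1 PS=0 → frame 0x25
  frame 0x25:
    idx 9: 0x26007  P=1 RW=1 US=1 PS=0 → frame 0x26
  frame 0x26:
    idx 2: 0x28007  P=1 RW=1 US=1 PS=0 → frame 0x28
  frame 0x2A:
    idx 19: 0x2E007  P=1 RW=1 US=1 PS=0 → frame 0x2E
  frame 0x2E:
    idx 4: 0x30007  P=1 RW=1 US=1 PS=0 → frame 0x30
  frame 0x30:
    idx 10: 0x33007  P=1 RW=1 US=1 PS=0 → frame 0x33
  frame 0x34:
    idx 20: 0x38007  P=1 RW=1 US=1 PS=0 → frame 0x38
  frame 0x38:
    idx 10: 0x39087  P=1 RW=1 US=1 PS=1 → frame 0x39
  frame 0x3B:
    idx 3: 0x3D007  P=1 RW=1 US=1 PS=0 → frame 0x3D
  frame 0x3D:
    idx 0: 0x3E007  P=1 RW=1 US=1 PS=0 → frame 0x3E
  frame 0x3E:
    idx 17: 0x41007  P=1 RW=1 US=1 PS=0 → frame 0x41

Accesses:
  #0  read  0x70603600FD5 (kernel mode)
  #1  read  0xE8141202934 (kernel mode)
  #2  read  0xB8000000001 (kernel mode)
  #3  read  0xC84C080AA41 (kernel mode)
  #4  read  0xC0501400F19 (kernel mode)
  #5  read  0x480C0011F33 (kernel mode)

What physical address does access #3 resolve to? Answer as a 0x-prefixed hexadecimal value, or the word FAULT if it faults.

Per-access translation:
#0 VA=0x70603600FD5 (r,kernel):
  L0: frame=0x17 idx=14 entry=0x1B007 [P=1 RW=1 US=1 PS=0]
  L1: frame=0x1B idx=24 entry=0x1F007 [P=1 RW=1 US=1 PS=0]
  L2: frame=0x1F idx=27 entry=0x21087 [P=1 RW=1 US=1 PS=1]
  ✓ 0x21FD5 (huge @L2)  — 3 lookups
#1 VA=0xE8141202934 (r,kernel):
  L0: frame=0x17 idx=29 entry=0x22007 [P=1 RW=1 US=1 PS=0]
  L1: frame=0x22 idx=5 entry=0x25007 [P=1 RW=1 US=1 PS=0]
  L2: frame=0x25 idx=9 entry=0x26007 [P=1 RW=1 US=1 PS=0]
  L3: frame=0x26 idx=2 entry=0x28007 [P=1 RW=1 US=1 PS=0]
  ✓ 0x28934  — 4 lookups
#2 VA=0xB8000000001 (r,kernel):
  L0: frame=0x17 idx=23 entry=0x29087 [P=1 RW=1 US=1 PS=1]
  ✓ 0x29001 (huge @L0)  — 1 lookups
#3 VA=0xC84C080AA41 (r,kernel):
  L0: frame=0x17 idx=25 entry=0x2A007 [P=1 RW=1 US=1 PS=0]
  L1: frame=0x2A idx=19 entry=0x2E007 [P=1 RW=1 US=1 PS=0]
  L2: frame=0x2E idx=4 entry=0x30007 [P=1 RW=1 US=1 PS=0]
  L3: frame=0x30 idx=10 entry=0x33007 [P=1 RW=1 US=1 PS=0]
  ✓ 0x33A41  — 4 lookups
#4 VA=0xC0501400F19 (r,kernel):
  L0: frame=0x17 idx=24 entry=0x34007 [P=1 RW=1 US=1 PS=0]
  L1: frame=0x34 idx=20 entry=0x38007 [P=1 RW=1 US=1 PS=0]
  L2: frame=0x38 idx=10 entry=0x39087 [P=1 RW=1 US=1 PS=1]
  ✓ 0x39F19 (huge @L2)  — 3 lookups
#5 VA=0x480C0011F33 (r,kernel):
  L0: frame=0x17 idx=9 entry=0x3B007 [P=1 RW=1 US=1 PS=0]
  L1: frame=0x3B idx=3 entry=0x3D007 [P=1 RW=1 US=1 PS=0]
  L2: frame=0x3D idx=0 entry=0x3E007 [P=1 RW=1 US=1 PS=0]
  L3: frame=0x3E idx=17 entry=0x41007 [P=1 RW=1 US=1 PS=0]
  ✓ 0x41F33  — 4 lookups

Access #3 PA: 0x33A41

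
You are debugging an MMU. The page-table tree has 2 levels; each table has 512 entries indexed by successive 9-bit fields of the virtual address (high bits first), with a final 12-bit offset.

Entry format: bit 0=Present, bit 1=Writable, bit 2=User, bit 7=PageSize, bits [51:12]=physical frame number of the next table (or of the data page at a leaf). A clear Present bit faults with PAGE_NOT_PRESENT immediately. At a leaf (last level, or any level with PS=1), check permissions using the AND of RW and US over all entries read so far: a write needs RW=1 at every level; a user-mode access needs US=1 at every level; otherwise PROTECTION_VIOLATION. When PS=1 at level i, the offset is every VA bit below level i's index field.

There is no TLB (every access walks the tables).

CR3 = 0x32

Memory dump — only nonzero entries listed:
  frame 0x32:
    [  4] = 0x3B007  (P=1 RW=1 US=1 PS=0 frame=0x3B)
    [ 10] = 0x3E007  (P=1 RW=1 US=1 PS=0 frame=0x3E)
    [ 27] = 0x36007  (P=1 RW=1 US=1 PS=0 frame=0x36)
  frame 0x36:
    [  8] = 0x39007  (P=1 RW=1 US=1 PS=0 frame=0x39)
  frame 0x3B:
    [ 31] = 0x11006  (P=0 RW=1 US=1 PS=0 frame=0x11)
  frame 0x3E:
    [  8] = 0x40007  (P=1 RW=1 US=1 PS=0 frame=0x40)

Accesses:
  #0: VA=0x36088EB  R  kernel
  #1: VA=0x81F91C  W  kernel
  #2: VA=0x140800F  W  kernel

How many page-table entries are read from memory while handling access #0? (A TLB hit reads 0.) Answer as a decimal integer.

Walk each access:
#0 VA=0x36088EB (r,kernel):
  lvl0: tbl 0x32, slot 27 ⇒ 0x36007 (P1/RW1/US1/PS0)
  lvl1: tbl 0x36, slot 8 ⇒ 0x39007 (P1/RW1/US1/PS0)
  ⇒ phys 0x398EB  [2 reads]
#1 VA=0x81F91C (w,kernel):
  lvl0: tbl 0x32, slot 4 ⇒ 0x3B007 (P1/RW1/US1/PS0)
  lvl1: tbl 0x3B, slot 31 ⇒ 0x11006 (P0/RW1/US1/PS0)
  ✗ PAGE_NOT_PRESENT  [2 reads]
#2 VA=0x140800F (w,kernel):
  lvl0: tbl 0x32, slot 10 ⇒ 0x3E007 (P1/RW1/US1/PS0)
  lvl1: tbl 0x3E, slot 8 ⇒ 0x40007 (P1/RW1/US1/PS0)
  ⇒ phys 0x4000F  [2 reads]

Entries read for #0: 2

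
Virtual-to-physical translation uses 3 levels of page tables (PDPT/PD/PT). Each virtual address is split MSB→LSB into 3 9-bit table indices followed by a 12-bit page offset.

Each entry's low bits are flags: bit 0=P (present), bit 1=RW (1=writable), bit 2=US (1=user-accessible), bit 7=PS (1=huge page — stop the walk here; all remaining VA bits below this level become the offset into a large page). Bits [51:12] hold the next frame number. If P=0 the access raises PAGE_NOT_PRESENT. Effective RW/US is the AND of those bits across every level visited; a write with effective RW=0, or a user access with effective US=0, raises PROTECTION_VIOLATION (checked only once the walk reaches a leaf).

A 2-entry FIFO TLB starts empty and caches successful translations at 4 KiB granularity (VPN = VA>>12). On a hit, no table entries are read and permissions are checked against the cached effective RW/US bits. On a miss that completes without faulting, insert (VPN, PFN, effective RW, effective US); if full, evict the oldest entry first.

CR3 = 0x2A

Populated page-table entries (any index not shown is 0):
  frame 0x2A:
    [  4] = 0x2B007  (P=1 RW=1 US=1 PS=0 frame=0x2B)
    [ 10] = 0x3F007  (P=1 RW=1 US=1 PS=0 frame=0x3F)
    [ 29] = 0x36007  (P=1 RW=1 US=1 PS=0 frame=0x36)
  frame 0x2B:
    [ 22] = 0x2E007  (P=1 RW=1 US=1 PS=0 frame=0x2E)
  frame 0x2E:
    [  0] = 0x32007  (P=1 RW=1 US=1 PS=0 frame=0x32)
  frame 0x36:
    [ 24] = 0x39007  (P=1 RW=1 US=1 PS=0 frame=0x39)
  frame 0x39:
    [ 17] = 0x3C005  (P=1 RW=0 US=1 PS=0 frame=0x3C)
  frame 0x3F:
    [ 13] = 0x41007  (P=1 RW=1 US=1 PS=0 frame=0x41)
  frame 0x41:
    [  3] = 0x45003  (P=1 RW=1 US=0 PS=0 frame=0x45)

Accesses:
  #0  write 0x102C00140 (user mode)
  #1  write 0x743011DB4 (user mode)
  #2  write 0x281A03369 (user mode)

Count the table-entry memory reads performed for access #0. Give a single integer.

Per-access translation:
#0 VA=0x102C00140 (w,user):
  L0: frame=0x2A idx=4 entry=0x2B007 [P=1 RW=1 US=1 PS=0]
  L1: frame=0x2B idx=22 entry=0x2E007 [P=1 RW=1 US=1 PS=0]
  L2: frame=0x2E idx=0 entry=0x32007 [P=1 RW=1 US=1 PS=0]
  ⇒ phys 0x32140  [3 reads]
#1 VA=0x743011DB4 (w,user):
  L0: frame=0x2A idx=29 entry=0x36007 [P=1 RW=1 US=1 PS=0]
  L1: frame=0x36 idx=24 entry=0x39007 [P=1 RW=1 US=1 PS=0]
  L2: frame=0x39 idx=17 entry=0x3C005 [P=1 RW=0 US=1 PS=0]
  → PROTECTION_VIOLATION  (3 entries read)
#2 VA=0x281A03369 (w,user):
  L0: frame=0x2A idx=10 entry=0x3F007 [P=1 RW=1 US=1 PS=0]
  L1: frame=0x3F idx=13 entry=0x41007 [P=1 RW=1 US=1 PS=0]
  L2: frame=0x41 idx=3 entry=0x45003 [P=1 RW=1 US=0 PS=0]
  → PROTECTION_VIOLATION  (3 entries read)

Entries read for #0: 3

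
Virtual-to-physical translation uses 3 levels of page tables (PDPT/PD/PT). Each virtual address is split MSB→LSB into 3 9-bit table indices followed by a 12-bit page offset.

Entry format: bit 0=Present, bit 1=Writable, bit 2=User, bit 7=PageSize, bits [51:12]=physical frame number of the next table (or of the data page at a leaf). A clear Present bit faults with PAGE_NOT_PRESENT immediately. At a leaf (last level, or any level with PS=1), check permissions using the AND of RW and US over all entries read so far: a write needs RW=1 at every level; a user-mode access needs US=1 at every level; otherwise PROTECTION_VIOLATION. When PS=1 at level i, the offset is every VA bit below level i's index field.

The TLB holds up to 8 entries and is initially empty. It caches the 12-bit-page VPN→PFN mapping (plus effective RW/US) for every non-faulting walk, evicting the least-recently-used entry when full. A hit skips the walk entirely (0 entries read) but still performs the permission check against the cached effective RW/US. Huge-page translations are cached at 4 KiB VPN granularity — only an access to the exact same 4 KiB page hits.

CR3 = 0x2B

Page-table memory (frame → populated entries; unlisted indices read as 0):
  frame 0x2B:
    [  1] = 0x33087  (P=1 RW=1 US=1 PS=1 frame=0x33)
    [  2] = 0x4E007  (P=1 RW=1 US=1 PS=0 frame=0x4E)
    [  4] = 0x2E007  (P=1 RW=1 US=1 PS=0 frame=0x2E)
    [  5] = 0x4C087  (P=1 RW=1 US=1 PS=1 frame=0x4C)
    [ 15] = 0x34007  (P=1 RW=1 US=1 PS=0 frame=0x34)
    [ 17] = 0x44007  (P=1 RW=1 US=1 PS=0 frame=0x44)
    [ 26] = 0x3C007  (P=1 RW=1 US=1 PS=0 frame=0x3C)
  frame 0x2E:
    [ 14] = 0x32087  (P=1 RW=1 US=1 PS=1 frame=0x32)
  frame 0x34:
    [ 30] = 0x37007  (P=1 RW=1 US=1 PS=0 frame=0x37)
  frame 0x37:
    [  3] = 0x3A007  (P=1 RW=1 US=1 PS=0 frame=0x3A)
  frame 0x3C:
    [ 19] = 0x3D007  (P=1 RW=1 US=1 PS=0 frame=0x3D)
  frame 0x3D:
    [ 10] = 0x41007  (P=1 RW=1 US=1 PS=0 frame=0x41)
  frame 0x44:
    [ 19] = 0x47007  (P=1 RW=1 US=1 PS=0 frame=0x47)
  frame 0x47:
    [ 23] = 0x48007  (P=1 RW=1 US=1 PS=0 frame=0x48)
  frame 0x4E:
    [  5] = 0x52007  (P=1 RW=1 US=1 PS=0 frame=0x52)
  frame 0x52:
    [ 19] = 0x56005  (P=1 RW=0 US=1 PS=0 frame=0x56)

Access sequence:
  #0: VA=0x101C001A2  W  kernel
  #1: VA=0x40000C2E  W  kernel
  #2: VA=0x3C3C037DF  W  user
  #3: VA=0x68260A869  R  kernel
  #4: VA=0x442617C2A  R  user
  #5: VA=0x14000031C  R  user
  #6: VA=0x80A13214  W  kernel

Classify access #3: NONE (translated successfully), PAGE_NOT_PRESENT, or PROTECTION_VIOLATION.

Per-access translation:
#0 VA=0x101C001A2 (w,kernel):
  L0 @0x2B[4] → 0x2E007  P=1,RW=1,US=1,PS=0
  L1 @0x2E[14] → 0x32087  P=1,RW=1,US=1,PS=1
  ✓ 0x321A2 (huge @L1)  — 2 lookups
#1 VA=0x40000C2E (w,kernel):
  L0 @0x2B[1] → 0x33087  P=1,RW=1,US=1,PS=1
  ✓ 0x33C2E (huge @L0)  — 1 lookups
#2 VA=0x3C3C037DF (w,user):
  L0 @0x2B[15] → 0x34007  P=1,RW=1,US=1,PS=0
  L1 @0x34[30] → 0x37007  P=1,RW=1,US=1,PS=0
  L2 @0x37[3] → 0x3A007  P=1,RW=1,US=1,PS=0
  ✓ 0x3A7DF  — 3 lookups
#3 VA=0x68260A869 (r,kernel):
  L0 @0x2B[26] → 0x3C007  P=1,RW=1,US=1,PS=0
  L1 @0x3C[19] → 0x3D007  P=1,RW=1,US=1,PS=0
  L2 @0x3D[10] → 0x41007  P=1,RW=1,US=1,PS=0
  ✓ 0x41869  — 3 lookups
#4 VA=0x442617C2A (r,user):
  L0 @0x2B[17] → 0x44007  P=1,RW=1,US=1,PS=0
  L1 @0x44[19] → 0x47007  P=1,RW=1,US=1,PS=0
  L2 @0x47[23] → 0x48007  P=1,RW=1,US=1,PS=0
  ✓ 0x48C2A  — 3 lookups
#5 VA=0x14000031C (r,user):
  L0 @0x2B[5] → 0x4C087  P=1,RW=1,US=1,PS=1
  ✓ 0x4C31C (huge @L0)  — 1 lookups
#6 VA=0x80A13214 (w,kernel):
  L0 @0x2B[2] → 0x4E007  P=1,RW=1,US=1,PS=0
  L1 @0x4E[5] → 0x52007  P=1,RW=1,US=1,PS=0
  L2 @0x52[19] → 0x56005  P=1,RW=0,US=1,PS=0
  → PROTECTION_VIOLATION  (3 entries read)

Access #3 fault: NONE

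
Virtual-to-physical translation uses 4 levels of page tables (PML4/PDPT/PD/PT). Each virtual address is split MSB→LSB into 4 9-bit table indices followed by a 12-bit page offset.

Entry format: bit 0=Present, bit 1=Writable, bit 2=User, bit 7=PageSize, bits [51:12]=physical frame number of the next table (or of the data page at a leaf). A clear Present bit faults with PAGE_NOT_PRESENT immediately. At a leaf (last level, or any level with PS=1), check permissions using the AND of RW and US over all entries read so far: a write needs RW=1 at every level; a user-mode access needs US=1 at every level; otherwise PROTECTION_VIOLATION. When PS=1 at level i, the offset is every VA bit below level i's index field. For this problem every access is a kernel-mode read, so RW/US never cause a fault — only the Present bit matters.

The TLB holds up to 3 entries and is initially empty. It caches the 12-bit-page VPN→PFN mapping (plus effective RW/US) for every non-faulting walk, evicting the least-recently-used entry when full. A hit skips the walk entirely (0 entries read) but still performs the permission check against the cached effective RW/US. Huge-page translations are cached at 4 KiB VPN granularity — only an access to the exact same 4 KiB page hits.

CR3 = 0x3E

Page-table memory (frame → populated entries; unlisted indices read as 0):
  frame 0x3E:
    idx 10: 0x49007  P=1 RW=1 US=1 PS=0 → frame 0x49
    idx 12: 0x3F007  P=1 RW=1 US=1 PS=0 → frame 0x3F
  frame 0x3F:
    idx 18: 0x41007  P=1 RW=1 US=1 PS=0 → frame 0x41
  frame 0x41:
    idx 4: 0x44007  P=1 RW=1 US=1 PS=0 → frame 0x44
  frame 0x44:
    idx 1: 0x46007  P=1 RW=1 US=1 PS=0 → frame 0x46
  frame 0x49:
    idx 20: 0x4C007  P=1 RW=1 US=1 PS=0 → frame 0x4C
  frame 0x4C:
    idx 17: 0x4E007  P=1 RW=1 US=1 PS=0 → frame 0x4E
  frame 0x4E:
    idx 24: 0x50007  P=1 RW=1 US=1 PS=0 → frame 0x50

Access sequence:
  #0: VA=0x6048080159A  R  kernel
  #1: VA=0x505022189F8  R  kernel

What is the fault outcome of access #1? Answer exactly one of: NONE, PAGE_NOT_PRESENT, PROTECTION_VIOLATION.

Trace:
#0 VA=0x6048080159A (r,kernel):
  L0: frame=0x3E idx=12 entry=0x3F007 [P=1 RW=1 US=1 PS=0]
  L1: frame=0x3F idx=18 entry=0x41007 [P=1 RW=1 US=1 PS=0]
  L2: frame=0x41 idx=4 entry=0x44007 [P=1 RW=1 US=1 PS=0]
  L3: frame=0x44 idx=1 entry=0x46007 [P=1 RW=1 US=1 PS=0]
  ⇒ phys 0x4659A  [4 reads]
#1 VA=0x505022189F8 (r,kernel):
  L0: frame=0x3E idx=10 entry=0x49007 [P=1 RW=1 US=1 PS=0]
  L1: frame=0x49 idx=20 entry=0x4C007 [P=1 RW=1 US=1 PS=0]
  L2: frame=0x4C idx=17 entry=0x4E007 [P=1 RW=1 US=1 PS=0]
  L3: frame=0x4E idx=24 entry=0x50007 [P=1 RW=1 US=1 PS=0]
  ⇒ phys 0x509F8  [4 reads]

Access #1 fault: NONE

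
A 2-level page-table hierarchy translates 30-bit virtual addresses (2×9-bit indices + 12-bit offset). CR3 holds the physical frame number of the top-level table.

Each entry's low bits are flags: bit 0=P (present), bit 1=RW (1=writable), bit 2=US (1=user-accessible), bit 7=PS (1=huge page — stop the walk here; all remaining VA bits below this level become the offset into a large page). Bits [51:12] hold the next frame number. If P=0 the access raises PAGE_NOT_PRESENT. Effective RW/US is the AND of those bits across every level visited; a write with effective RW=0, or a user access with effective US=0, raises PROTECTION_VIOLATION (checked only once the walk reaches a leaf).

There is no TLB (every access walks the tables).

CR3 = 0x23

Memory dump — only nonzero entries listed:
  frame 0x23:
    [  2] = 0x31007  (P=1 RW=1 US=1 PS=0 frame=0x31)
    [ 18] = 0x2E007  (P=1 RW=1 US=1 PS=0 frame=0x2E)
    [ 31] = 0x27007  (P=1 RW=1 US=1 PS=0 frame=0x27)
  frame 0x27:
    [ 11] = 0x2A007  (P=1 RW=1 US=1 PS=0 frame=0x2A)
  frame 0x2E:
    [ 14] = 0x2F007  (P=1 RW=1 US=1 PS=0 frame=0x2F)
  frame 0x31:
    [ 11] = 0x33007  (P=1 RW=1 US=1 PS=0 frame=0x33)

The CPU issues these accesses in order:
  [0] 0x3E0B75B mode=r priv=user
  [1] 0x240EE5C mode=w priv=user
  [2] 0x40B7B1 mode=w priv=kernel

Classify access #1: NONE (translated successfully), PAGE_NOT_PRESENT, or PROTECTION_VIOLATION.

Trace:
#0 VA=0x3E0B75B (r,user):
  L0 @0x23[31] → 0x27007  P=1,RW=1,US=1,PS=0
  L1 @0x27[11] → 0x2A007  P=1,RW=1,US=1,PS=0
  ⇒ phys 0x2A75B  [2 reads]
#1 VA=0x240EE5C (w,user):
  L0 @0x23[18] → 0x2E007  P=1,RW=1,US=1,PS=0
  L1 @0x2E[14] → 0x2F007  P=1,RW=1,US=1,PS=0
  ⇒ phys 0x2FE5C  [2 reads]
#2 VA=0x40B7B1 (w,kernel):
  L0 @0x23[2] → 0x31007  P=1,RW=1,US=1,PS=0
  L1 @0x31[11] → 0x33007  P=1,RW=1,US=1,PS=0
  ⇒ phys 0x337B1  [2 reads]

Access #1 fault: NONE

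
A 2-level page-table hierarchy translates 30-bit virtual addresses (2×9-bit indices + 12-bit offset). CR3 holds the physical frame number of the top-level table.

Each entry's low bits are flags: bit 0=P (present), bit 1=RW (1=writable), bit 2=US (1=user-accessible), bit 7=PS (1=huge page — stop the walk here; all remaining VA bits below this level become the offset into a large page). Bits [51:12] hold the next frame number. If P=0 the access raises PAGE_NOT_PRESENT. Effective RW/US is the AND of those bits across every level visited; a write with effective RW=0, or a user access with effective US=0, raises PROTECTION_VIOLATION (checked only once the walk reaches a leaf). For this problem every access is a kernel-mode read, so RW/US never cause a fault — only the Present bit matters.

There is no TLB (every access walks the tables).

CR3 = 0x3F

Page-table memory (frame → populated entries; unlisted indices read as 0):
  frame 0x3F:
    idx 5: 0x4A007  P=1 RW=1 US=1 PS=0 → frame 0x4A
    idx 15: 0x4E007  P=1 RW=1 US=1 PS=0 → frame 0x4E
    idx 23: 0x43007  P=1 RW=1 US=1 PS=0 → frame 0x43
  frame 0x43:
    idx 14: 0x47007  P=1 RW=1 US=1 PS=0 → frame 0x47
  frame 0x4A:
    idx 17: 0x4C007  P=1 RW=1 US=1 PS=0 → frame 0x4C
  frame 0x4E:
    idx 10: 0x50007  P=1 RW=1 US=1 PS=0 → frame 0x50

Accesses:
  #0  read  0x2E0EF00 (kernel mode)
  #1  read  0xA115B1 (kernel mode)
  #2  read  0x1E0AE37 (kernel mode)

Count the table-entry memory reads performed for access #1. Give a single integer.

Walk each access:
#0 VA=0x2E0EF00 (r,kernel):
  [0] read 0x3F idx=23: raw=0x43007 flags P=1 W=1 U=1 S=0
  [1] read 0x43 idx=14: raw=0x47007 flags P=1 W=1 U=1 S=0
  ⇒ phys 0x47F00  [2 reads]
#1 VA=0xA115B1 (r,kernel):
  [0] read 0x3F idx=5: raw=0x4A007 flags P=1 W=1 U=1 S=0
  [1] read 0x4A idx=17: raw=0x4C007 flags P=1 W=1 U=1 S=0
  ⇒ phys 0x4C5B1  [2 reads]
#2 VA=0x1E0AE37 (r,kernel):
  [0] read 0x3F idx=15: raw=0x4E007 flags P=1 W=1 U=1 S=0
  [1] read 0x4E idx=10: raw=0x50007 flags P=1 W=1 U=1 S=0
  ⇒ phys 0x50E37  [2 reads]

Entries read for #1: 2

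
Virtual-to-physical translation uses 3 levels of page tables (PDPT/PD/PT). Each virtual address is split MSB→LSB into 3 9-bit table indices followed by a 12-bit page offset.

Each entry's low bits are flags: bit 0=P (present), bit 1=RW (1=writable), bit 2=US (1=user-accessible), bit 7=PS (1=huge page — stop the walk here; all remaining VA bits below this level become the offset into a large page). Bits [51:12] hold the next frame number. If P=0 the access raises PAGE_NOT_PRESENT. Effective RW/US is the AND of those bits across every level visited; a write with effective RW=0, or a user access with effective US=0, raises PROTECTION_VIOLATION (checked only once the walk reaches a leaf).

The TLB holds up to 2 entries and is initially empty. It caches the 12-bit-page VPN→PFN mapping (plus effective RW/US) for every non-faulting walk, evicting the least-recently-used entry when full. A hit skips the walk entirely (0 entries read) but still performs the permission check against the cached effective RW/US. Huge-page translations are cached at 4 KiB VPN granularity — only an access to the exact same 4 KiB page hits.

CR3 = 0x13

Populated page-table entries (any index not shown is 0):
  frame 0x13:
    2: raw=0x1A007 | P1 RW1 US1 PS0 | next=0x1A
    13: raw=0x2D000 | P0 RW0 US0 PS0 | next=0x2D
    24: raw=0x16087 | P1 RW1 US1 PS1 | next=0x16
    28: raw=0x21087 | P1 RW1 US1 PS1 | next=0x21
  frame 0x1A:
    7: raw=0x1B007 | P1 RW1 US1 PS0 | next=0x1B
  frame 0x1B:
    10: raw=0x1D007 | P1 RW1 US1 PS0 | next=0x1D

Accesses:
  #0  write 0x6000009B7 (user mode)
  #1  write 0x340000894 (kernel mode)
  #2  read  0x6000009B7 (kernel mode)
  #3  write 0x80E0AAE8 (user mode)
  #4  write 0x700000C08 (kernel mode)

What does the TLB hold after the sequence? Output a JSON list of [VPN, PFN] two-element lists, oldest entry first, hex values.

Per-access translation:
#0 VA=0x6000009B7 (w,user):
  lvl0: tbl 0x13, slot 24 ⇒ 0x16087 (P1/RW1/US1/PS1)
  ⇒ phys 0x169B7 (huge @L0)  [1 reads]
#1 VA=0x340000894 (w,kernel):
  lvl0: tbl 0x13, slot 13 ⇒ 0x2D000 (P0/RW0/US0/PS0)
  ⇒ fault: PAGE_NOT_PRESENT  — 1 lookups
#2 VA=0x6000009B7 (r,kernel):
  TLB hit vpn=0x600000 → PA=0x169B7
#3 VA=0x80E0AAE8 (w,user):
  lvl0: tbl 0x13, slot 2 ⇒ 0x1A007 (P1/RW1/US1/PS0)
  lvl1: tbl 0x1A, slot 7 ⇒ 0x1B007 (P1/RW1/US1/PS0)
  lvl2: tbl 0x1B, slot 10 ⇒ 0x1D007 (P1/RW1/US1/PS0)
  ⇒ phys 0x1DAE8  [3 reads]
#4 VA=0x700000C08 (w,kernel):
  lvl0: tbl 0x13, slot 28 ⇒ 0x21087 (P1/RW1/US1/PS1)
  ⇒ phys 0x21C08 (huge @L0)  [1 reads]

TLB: [["0x80E0A", "0x1D"], ["0x700000", "0x21"]]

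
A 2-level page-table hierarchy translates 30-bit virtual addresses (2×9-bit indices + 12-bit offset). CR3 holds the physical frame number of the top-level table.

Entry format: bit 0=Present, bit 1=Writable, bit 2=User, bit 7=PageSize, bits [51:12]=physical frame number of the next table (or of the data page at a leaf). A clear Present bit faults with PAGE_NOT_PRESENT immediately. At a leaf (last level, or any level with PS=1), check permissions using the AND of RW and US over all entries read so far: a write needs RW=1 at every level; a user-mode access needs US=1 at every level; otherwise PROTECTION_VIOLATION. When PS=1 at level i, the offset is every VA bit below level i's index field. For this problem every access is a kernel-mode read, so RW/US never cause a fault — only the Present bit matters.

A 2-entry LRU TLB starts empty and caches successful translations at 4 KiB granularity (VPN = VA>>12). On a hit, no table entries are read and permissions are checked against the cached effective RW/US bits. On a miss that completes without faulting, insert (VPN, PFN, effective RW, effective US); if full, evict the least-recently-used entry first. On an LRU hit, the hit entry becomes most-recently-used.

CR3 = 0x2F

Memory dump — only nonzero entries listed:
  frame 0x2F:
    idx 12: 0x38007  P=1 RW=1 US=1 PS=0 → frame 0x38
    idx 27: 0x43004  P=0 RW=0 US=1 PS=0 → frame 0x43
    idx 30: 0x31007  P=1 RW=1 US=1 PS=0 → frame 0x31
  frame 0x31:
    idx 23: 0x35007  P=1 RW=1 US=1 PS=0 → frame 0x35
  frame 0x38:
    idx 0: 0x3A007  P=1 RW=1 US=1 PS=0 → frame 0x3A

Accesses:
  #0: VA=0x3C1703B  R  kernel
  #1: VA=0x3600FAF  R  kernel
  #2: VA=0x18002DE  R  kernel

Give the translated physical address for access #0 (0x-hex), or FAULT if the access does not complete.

Per-access translation:
#0 VA=0x3C1703B (r,kernel):
  [0] read 0x2F idx=30: raw=0x31007 flags P=1 W=1 U=1 S=0
  [1] read 0x31 idx=23: raw=0x35007 flags P=1 W=1 U=1 S=0
  ⇒ phys 0x3503B  [2 reads]
#1 VA=0x3600FAF (r,kernel):
  [0] read 0x2F idx=27: raw=0x43004 flags P=0 W=0 U=1 S=0
  ⇒ fault: PAGE_NOT_PRESENT  — 1 lookups
#2 VA=0x18002DE (r,kernel):
  [0] read 0x2F idx=12: raw=0x38007 flags P=1 W=1 U=1 S=0
  [1] read 0x38 idx=0: raw=0x3A007 flags P=1 W=1 U=1 S=0
  ⇒ phys 0x3A2DE  [2 reads]

Access #0 PA: 0x3503B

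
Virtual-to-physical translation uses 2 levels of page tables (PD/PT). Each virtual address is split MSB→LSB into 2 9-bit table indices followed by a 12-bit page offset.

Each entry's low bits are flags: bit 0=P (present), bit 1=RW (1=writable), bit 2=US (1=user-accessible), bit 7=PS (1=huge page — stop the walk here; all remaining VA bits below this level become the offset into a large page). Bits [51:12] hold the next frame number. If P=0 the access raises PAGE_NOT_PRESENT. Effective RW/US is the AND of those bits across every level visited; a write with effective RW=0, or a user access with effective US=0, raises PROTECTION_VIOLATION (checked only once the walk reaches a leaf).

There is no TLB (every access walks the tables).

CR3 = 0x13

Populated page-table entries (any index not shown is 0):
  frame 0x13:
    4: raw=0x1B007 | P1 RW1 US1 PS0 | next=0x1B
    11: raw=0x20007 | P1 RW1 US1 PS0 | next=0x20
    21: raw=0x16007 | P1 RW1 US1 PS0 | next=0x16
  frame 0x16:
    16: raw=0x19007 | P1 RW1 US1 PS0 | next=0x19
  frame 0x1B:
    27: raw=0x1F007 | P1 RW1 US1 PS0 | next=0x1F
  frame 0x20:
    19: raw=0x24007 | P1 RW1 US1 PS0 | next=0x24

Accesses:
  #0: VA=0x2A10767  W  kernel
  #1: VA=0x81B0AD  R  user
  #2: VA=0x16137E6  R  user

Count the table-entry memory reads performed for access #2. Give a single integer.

Per-access translation:
#0 VA=0x2A10767 (w,kernel):
  lvl0: tbl 0x13, slot 21 ⇒ 0x16007 (P1/RW1/US1/PS0)
  lvl1: tbl 0x16, slot 16 ⇒ 0x19007 (P1/RW1/US1/PS0)
  ⇒ phys 0x19767  [2 reads]
#1 VA=0x81B0AD (r,user):
  lvl0: tbl 0x13, slot 4 ⇒ 0x1B007 (P1/RW1/US1/PS0)
  lvl1: tbl 0x1B, slot 27 ⇒ 0x1F007 (P1/RW1/US1/PS0)
  ⇒ phys 0x1F0AD  [2 reads]
#2 VA=0x16137E6 (r,user):
  lvl0: tbl 0x13, slot 11 ⇒ 0x20007 (P1/RW1/US1/PS0)
  lvl1: tbl 0x20, slot 19 ⇒ 0x24007 (P1/RW1/US1/PS0)
  ⇒ phys 0x247E6  [2 reads]

Entries read for #2: 2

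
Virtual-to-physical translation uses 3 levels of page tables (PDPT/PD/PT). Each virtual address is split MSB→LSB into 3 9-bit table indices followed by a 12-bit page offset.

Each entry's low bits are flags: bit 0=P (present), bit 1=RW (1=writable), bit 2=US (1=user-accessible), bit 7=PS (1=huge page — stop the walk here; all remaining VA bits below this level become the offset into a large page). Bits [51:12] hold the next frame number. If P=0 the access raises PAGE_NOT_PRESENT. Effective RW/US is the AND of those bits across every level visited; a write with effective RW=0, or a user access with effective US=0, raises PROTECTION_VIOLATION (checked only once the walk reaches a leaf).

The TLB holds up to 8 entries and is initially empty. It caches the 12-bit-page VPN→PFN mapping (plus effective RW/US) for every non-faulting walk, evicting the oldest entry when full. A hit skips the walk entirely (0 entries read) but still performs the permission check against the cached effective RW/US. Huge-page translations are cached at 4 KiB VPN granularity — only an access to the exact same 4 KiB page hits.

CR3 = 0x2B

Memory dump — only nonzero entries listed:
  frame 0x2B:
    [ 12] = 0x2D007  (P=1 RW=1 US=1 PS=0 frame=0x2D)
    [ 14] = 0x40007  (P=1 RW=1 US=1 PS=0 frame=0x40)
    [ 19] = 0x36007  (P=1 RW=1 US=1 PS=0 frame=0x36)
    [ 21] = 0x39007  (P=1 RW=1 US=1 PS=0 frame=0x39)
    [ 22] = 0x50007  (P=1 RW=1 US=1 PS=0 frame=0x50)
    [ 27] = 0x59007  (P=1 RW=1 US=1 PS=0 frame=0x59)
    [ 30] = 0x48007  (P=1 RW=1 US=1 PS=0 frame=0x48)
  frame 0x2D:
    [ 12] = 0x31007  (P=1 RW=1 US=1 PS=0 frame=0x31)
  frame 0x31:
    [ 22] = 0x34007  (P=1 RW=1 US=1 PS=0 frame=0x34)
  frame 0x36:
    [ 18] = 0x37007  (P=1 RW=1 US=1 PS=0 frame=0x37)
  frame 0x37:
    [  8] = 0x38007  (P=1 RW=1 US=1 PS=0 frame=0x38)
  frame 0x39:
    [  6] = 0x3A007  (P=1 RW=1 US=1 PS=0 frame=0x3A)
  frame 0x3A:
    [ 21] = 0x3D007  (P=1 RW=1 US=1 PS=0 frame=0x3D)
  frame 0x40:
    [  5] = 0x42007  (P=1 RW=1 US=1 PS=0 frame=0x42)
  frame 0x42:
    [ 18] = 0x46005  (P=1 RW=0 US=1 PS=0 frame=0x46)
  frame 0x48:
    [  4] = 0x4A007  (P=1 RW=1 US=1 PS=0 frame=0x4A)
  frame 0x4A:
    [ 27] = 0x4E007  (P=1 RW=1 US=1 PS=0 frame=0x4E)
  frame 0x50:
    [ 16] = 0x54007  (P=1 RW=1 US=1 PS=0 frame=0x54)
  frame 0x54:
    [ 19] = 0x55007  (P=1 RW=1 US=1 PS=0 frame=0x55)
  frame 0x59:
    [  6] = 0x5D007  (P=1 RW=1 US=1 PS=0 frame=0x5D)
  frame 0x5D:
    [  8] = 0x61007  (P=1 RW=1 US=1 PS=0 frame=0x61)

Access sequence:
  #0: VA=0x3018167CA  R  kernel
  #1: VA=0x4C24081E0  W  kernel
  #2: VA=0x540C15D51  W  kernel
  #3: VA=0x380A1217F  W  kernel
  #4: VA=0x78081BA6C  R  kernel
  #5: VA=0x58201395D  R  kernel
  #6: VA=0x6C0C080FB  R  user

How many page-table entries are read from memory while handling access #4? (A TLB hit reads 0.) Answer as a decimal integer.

Per-access translation:
#0 VA=0x3018167CA (r,kernel):
  [0] read 0x2B idx=12: raw=0x2D007 flags P=1 W=1 U=1 S=0
  [1] read 0x2D idx=12: raw=0x31007 flags P=1 W=1 U=1 S=0
  [2] read 0x31 idx=22: raw=0x34007 flags P=1 W=1 U=1 S=0
  ⇒ phys 0x347CA  [3 reads]
#1 VA=0x4C24081E0 (w,kernel):
  [0] read 0x2B idx=19: raw=0x36007 flags P=1 W=1 U=1 S=0
  [1] read 0x36 idx=18: raw=0x37007 flags P=1 W=1 U=1 S=0
  [2] read 0x37 idx=8: raw=0x38007 flags P=1 W=1 U=1 S=0
  ⇒ phys 0x381E0  [3 reads]
#2 VA=0x540C15D51 (w,kernel):
  [0] read 0x2B idx=21: raw=0x39007 flags P=1 W=1 U=1 S=0
  [1] read 0x39 idx=6: raw=0x3A007 flags P=1 W=1 U=1 S=0
  [2] read 0x3A idx=21: raw=0x3D007 flags P=1 W=1 U=1 S=0
  ⇒ phys 0x3DD51  [3 reads]
#3 VA=0x380A1217F (w,kernel):
  [0] read 0x2B idx=14: raw=0x40007 flags P=1 W=1 U=1 S=0
  [1] read 0x40 idx=5: raw=0x42007 flags P=1 W=1 U=1 S=0
  [2] read 0x42 idx=18: raw=0x46005 flags P=1 W=0 U=1 S=0
  → PROTECTION_VIOLATION  (3 entries read)
#4 VA=0x78081BA6C (r,kernel):
  [0] read 0x2B idx=30: raw=0x48007 flags P=1 W=1 U=1 S=0
  [1] read 0x48 idx=4: raw=0x4A007 flags P=1 W=1 U=1 S=0
  [2] read 0x4A idx=27: raw=0x4E007 flags P=1 W=1 U=1 S=0
  ⇒ phys 0x4EA6C  [3 reads]
#5 VA=0x58201395D (r,kernel):
  [0] read 0x2B idx=22: raw=0x50007 flags P=1 W=1 U=1 S=0
  [1] read 0x50 idx=16: raw=0x54007 flags P=1 W=1 U=1 S=0
  [2] read 0x54 idx=19: raw=0x55007 flags P=1 W=1 U=1 S=0
  ⇒ phys 0x5595D  [3 reads]
#6 VA=0x6C0C080FB (r,user):
  [0] read 0x2B idx=27: raw=0x59007 flags P=1 W=1 U=1 S=0
  [1] read 0x59 idx=6: raw=0x5D007 flags P=1 W=1 U=1 S=0
  [2] read 0x5D idx=8: raw=0x61007 flags P=1 W=1 U=1 S=0
  ⇒ phys 0x610FB  [3 reads]

Entries read for #4: 3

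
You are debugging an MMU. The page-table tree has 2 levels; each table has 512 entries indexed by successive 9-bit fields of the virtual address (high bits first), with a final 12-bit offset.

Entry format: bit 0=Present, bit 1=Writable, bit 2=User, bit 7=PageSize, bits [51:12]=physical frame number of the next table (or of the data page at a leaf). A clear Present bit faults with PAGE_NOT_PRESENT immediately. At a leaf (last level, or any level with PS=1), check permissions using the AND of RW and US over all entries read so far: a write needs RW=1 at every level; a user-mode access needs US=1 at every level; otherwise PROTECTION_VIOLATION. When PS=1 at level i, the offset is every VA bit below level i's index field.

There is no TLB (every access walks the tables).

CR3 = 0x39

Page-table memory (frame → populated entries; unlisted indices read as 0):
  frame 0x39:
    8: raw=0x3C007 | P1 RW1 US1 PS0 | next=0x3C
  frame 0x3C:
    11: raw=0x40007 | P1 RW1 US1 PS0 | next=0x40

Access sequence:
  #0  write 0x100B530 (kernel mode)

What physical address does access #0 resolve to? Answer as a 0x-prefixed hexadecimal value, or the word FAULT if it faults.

Trace:
#0 VA=0x100B530 (w,kernel):
  [0] read 0x39 idx=8: raw=0x3C007 flags P=1 W=1 U=1 S=0
  [1] read 0x3C idx=11: raw=0x40007 flags P=1 W=1 U=1 S=0
  ✓ 0x40530  — 2 lookups

Access #0 PA: 0x40530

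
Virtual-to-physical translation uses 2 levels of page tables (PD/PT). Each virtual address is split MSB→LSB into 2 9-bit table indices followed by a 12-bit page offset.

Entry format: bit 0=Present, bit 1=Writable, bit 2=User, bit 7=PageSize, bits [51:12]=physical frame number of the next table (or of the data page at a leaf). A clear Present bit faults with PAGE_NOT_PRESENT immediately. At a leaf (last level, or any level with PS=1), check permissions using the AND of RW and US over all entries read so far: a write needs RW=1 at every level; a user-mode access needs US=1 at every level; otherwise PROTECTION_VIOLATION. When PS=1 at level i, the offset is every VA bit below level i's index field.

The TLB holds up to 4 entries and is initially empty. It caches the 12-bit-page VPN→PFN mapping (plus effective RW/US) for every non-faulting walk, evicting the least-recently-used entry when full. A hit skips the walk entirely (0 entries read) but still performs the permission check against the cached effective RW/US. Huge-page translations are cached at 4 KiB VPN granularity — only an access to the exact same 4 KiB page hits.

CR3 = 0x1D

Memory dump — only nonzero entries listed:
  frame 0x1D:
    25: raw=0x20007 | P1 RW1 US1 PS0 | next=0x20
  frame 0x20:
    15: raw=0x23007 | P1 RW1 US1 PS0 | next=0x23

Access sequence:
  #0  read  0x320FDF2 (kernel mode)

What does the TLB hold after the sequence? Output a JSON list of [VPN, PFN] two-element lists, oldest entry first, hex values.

Per-access translation:
#0 VA=0x320FDF2 (r,kernel):
  lvl0: tbl 0x1D, slot 25 ⇒ 0x20007 (P1/RW1/US1/PS0)
  lvl1: tbl 0x20, slot 15 ⇒ 0x23007 (P1/RW1/US1/PS0)
  → PA=0x23DF2  (2 entries read)

TLB: [["0x320F", "0x23"]]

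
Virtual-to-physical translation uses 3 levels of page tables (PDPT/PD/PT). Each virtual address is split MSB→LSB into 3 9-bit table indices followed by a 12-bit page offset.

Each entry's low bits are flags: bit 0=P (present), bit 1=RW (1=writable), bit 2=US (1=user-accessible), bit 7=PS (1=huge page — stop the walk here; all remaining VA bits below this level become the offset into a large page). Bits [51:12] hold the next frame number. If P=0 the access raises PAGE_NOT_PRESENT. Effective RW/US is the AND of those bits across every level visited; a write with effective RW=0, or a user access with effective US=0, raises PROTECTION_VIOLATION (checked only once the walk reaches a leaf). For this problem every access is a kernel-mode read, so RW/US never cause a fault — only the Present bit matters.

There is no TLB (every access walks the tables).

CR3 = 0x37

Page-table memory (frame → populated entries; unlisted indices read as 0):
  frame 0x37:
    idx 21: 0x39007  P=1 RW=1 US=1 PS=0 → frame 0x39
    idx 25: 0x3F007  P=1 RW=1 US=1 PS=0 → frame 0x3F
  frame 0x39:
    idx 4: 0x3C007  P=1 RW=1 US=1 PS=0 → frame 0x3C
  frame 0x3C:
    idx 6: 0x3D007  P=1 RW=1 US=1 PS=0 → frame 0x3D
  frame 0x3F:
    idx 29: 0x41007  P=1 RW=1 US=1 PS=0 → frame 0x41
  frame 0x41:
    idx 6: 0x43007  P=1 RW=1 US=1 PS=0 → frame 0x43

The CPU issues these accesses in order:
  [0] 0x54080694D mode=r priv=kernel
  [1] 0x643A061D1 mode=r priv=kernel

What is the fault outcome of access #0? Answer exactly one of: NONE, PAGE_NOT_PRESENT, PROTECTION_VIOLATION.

Walk each access:
#0 VA=0x54080694D (r,kernel):
  lvl0: tbl 0x37, slot 21 ⇒ 0x39007 (P1/RW1/US1/PS0)
  lvl1: tbl 0x39, slot 4 ⇒ 0x3C007 (P1/RW1/US1/PS0)
  lvl2: tbl 0x3C, slot 6 ⇒ 0x3D007 (P1/RW1/US1/PS0)
  ✓ 0x3D94D  — 3 lookups
#1 VA=0x643A061D1 (r,kernel):
  lvl0: tbl 0x37, slot 25 ⇒ 0x3F007 (P1/RW1/US1/PS0)
  lvl1: tbl 0x3F, slot 29 ⇒ 0x41007 (P1/RW1/US1/PS0)
  lvl2: tbl 0x41, slot 6 ⇒ 0x43007 (P1/RW1/US1/PS0)
  ✓ 0x431D1  — 3 lookups

Access #0 fault: NONE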